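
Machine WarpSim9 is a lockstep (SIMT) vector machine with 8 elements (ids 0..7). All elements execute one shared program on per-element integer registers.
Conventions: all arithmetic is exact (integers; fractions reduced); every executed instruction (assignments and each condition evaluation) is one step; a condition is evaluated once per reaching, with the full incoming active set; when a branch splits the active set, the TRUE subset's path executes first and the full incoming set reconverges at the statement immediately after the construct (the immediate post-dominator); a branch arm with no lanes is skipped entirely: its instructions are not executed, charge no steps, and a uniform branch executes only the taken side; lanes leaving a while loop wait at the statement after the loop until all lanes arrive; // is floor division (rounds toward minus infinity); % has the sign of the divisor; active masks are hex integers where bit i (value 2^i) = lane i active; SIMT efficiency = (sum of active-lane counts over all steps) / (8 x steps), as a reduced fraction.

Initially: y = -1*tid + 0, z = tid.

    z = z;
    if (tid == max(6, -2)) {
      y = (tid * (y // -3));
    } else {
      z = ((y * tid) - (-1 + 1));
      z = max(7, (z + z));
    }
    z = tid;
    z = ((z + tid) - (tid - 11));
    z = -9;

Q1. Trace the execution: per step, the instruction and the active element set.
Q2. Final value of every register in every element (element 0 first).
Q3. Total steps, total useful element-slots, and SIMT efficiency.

step 0: z <- z                       0xff
step 1: eval (tid == max(6, -2))     0xff
step 2: y <- (tid * (y // -3))       0x40
step 3: z <- ((y * tid) - (-1 + 1))  0xbf
step 4: z <- max(7, (z + z))         0xbf
step 5: z <- tid                     0xff
step 6: z <- ((z + tid) - (tid - 11)) 0xff
step 7: z <- -9                      0xff

Answer: 8 steps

y: 0,-1,-2,-3,-4,-5,12,-7
z: -9,-9,-9,-9,-9,-9,-9,-9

steps = 8; useful = 55; efficiency = 55/64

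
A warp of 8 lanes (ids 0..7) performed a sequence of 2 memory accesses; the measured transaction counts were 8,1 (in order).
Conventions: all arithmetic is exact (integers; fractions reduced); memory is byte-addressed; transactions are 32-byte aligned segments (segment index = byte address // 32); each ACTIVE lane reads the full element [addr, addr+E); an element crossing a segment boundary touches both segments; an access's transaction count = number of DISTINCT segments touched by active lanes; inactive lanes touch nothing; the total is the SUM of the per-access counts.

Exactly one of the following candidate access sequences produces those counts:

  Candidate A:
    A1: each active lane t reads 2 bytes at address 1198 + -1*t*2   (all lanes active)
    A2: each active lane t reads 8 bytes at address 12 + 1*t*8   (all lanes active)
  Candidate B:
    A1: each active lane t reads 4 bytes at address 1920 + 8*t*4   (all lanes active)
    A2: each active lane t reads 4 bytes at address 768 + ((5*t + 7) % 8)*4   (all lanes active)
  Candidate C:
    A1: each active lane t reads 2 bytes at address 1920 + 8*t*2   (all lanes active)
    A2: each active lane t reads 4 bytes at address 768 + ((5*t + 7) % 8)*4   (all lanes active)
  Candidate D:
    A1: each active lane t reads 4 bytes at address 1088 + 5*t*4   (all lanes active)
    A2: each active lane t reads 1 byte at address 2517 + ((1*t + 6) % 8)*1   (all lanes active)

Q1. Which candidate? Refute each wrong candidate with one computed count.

A: A1 gives 1 transaction, not 8
C: A1 gives 4 transactions, not 8
D: A1 gives 5 transactions, not 8
B: all counts match (8,1)

Answer: B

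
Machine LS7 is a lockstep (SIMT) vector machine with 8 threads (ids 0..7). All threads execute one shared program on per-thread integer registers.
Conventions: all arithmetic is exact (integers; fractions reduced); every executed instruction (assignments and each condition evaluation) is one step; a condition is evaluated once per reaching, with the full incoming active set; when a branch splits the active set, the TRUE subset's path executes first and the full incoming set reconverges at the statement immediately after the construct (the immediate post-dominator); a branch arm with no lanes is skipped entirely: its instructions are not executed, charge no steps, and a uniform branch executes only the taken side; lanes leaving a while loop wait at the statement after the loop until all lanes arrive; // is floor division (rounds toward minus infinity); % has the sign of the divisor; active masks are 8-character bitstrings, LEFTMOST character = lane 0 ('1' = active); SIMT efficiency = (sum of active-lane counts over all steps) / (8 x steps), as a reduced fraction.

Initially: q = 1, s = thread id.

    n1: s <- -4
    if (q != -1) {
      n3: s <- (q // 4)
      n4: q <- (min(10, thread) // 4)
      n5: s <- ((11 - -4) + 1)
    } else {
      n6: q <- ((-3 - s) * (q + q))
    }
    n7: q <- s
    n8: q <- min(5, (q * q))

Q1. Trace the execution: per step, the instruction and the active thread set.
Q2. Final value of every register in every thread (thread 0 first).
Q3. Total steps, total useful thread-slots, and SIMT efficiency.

step 0: s <- -4                      11111111
step 1: eval (q != -1)               11111111
step 2: s <- (q // 4)                11111111
step 3: q <- (min(10, thread) // 4)  11111111
step 4: s <- ((11 - -4) + 1)         11111111
step 5: q <- s                       11111111
step 6: q <- min(5, (q * q))         11111111

Answer: 7 steps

q: 5,5,5,5,5,5,5,5
s: 16,16,16,16,16,16,16,16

steps = 7; useful = 56; efficiency = 56/56 = 1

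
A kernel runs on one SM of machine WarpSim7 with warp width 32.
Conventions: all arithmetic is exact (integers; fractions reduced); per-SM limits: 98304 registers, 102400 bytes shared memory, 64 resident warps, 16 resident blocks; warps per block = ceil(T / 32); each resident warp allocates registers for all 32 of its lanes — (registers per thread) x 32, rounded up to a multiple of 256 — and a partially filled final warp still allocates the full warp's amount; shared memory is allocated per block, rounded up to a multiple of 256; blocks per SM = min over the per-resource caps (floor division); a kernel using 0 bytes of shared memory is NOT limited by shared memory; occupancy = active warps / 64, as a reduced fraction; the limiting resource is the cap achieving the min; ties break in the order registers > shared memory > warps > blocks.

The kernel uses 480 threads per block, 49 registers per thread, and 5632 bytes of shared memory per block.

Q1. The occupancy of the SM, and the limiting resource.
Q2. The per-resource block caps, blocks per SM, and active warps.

Answer: occupancy 45/64, limited by registers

registers: 3 blocks
shared memory: 18 blocks
warps: 4 blocks
blocks: 16 blocks

Answer: 3 blocks, 45 active warps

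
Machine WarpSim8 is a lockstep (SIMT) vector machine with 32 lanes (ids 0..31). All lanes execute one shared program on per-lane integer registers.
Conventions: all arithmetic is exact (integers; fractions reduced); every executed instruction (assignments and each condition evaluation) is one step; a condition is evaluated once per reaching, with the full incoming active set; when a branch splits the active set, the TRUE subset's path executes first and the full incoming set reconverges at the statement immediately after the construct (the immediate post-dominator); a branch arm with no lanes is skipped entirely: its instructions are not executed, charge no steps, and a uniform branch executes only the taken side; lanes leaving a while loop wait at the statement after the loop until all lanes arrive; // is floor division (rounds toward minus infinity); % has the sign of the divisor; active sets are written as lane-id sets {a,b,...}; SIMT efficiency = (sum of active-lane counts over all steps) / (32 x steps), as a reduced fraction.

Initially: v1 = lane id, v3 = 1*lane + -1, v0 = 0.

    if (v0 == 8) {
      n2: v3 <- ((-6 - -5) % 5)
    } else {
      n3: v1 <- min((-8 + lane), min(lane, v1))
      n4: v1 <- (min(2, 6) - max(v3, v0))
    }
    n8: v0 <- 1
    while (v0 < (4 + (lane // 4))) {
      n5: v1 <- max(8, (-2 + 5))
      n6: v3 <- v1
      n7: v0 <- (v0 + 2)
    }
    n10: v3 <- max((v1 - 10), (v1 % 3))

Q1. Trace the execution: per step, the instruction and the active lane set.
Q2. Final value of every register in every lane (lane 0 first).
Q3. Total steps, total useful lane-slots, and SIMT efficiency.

step 0: eval (v0 == 8)               {0,1,2,3,4,5,6,7,8,9,10,11,12,13,14,15,16,17,18,19,20,21,22,23,24,25,26,27,28,29,30,31}
step 1: v1 <- min((-8 + lane), min(lane, v1)) {0,1,2,3,4,5,6,7,8,9,10,11,12,13,14,15,16,17,18,19,20,21,22,23,24,25,26,27,28,29,30,31}
step 2: v1 <- (min(2, 6) - max(v3, v0)) {0,1,2,3,4,5,6,7,8,9,10,11,12,13,14,15,16,17,18,19,20,21,22,23,24,25,26,27,28,29,30,31}
step 3: v0 <- 1                      {0,1,2,3,4,5,6,7,8,9,10,11,12,13,14,15,16,17,18,19,20,21,22,23,24,25,26,27,28,29,30,31}
step 4: eval (v0 < (4 + (lane // 4))) {0,1,2,3,4,5,6,7,8,9,10,11,12,13,14,15,16,17,18,19,20,21,22,23,24,25,26,27,28,29,30,31}
step 5: v1 <- max(8, (-2 + 5))       {0,1,2,3,4,5,6,7,8,9,10,11,12,13,14,15,16,17,18,19,20,21,22,23,24,25,26,27,28,29,30,31}
step 6: v3 <- v1                     {0,1,2,3,4,5,6,7,8,9,10,11,12,13,14,15,16,17,18,19,20,21,22,23,24,25,26,27,28,29,30,31}
step 7: v0 <- (v0 + 2)               {0,1,2,3,4,5,6,7,8,9,10,11,12,13,14,15,16,17,18,19,20,21,22,23,24,25,26,27,28,29,30,31}
step 8: eval (v0 < (4 + (lane // 4))) {0,1,2,3,4,5,6,7,8,9,10,11,12,13,14,15,16,17,18,19,20,21,22,23,24,25,26,27,28,29,30,31}
step 9: v1 <- max(8, (-2 + 5))       {0,1,2,3,4,5,6,7,8,9,10,11,12,13,14,15,16,17,18,19,20,21,22,23,24,25,26,27,28,29,30,31}
step 10: v3 <- v1                     {0,1,2,3,4,5,6,7,8,9,10,11,12,13,14,15,16,17,18,19,20,21,22,23,24,25,26,27,28,29,30,31}
step 11: v0 <- (v0 + 2)               {0,1,2,3,4,5,6,7,8,9,10,11,12,13,14,15,16,17,18,19,20,21,22,23,24,25,26,27,28,29,30,31}
step 12: eval (v0 < (4 + (lane // 4))) {0,1,2,3,4,5,6,7,8,9,10,11,12,13,14,15,16,17,18,19,20,21,22,23,24,25,26,27,28,29,30,31}
step 13: v1 <- max(8, (-2 + 5))       {8,9,10,11,12,13,14,15,16,17,18,19,20,21,22,23,24,25,26,27,28,29,30,31}
step 14: v3 <- v1                     {8,9,10,11,12,13,14,15,16,17,18,19,20,21,22,23,24,25,26,27,28,29,30,31}
step 15: v0 <- (v0 + 2)               {8,9,10,11,12,13,14,15,16,17,18,19,20,21,22,23,24,25,26,27,28,29,30,31}
step 16: eval (v0 < (4 + (lane // 4))) {8,9,10,11,12,13,14,15,16,17,18,19,20,21,22,23,24,25,26,27,28,29,30,31}
step 17: v1 <- max(8, (-2 + 5))       {16,17,18,19,20,21,22,23,24,25,26,27,28,29,30,31}
step 18: v3 <- v1                     {16,17,18,19,20,21,22,23,24,25,26,27,28,29,30,31}
step 19: v0 <- (v0 + 2)               {16,17,18,19,20,21,22,23,24,25,26,27,28,29,30,31}
step 20: eval (v0 < (4 + (lane // 4))) {16,17,18,19,20,21,22,23,24,25,26,27,28,29,30,31}
step 21: v1 <- max(8, (-2 + 5))       {24,25,26,27,28,29,30,31}
step 22: v3 <- v1                     {24,25,26,27,28,29,30,31}
step 23: v0 <- (v0 + 2)               {24,25,26,27,28,29,30,31}
step 24: eval (v0 < (4 + (lane // 4))) {24,25,26,27,28,29,30,31}
step 25: v3 <- max((v1 - 10), (v1 % 3)) {0,1,2,3,4,5,6,7,8,9,10,11,12,13,14,15,16,17,18,19,20,21,22,23,24,25,26,27,28,29,30,31}

Answer: 26 steps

v1: 8,8,8,8,8,8,8,8,8,8,8,8,8,8,8,8,8,8,8,8,8,8,8,8,8,8,8,8,8,8,8,8
v3: 2,2,2,2,2,2,2,2,2,2,2,2,2,2,2,2,2,2,2,2,2,2,2,2,2,2,2,2,2,2,2,2
v0: 5,5,5,5,5,5,5,5,7,7,7,7,7,7,7,7,9,9,9,9,9,9,9,9,11,11,11,11,11,11,11,11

steps = 26; useful = 640; efficiency = 640/832 = 10/13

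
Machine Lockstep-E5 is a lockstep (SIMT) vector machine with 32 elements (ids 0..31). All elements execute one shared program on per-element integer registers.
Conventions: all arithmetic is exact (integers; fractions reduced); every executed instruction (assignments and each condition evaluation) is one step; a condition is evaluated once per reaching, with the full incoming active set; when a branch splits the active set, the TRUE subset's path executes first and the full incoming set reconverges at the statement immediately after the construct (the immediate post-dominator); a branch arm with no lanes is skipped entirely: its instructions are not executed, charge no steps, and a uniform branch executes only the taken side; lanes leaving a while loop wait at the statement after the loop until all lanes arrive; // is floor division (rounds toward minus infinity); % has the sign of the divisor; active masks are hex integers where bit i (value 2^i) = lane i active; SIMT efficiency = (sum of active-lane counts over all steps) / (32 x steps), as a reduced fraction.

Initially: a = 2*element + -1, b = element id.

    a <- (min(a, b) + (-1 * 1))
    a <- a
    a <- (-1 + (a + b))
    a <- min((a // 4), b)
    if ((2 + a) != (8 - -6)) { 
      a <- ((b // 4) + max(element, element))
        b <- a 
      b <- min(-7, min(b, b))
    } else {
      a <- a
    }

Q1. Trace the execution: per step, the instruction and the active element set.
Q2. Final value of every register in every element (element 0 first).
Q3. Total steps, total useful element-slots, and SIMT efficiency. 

step 0: a <- (min(a, b) + (-1 * 1))  0xffffffff
step 1: a <- a                       0xffffffff
step 2: a <- (-1 + (a + b))          0xffffffff
step 3: a <- min((a // 4), b)        0xffffffff
step 4: eval ((2 + a) != (8 - -6))   0xffffffff
step 5: a <- ((b // 4) + max(element, element)) 0xf9ffffff
step 6: b <- a                       0xf9ffffff
step 7: b <- min(-7, min(b, b))      0xf9ffffff
step 8: a <- a                       0x06000000

Answer: 9 steps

a: 0,1,2,3,5,6,7,8,10,11,12,13,15,16,17,18,20,21,22,23,25,26,27,28,30,12,12,33,35,36,37,38
b: -7,-7,-7,-7,-7,-7,-7,-7,-7,-7,-7,-7,-7,-7,-7,-7,-7,-7,-7,-7,-7,-7,-7,-7,-7,25,26,-7,-7,-7,-7,-7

steps = 9; useful = 252; efficiency = 252/288 = 7/8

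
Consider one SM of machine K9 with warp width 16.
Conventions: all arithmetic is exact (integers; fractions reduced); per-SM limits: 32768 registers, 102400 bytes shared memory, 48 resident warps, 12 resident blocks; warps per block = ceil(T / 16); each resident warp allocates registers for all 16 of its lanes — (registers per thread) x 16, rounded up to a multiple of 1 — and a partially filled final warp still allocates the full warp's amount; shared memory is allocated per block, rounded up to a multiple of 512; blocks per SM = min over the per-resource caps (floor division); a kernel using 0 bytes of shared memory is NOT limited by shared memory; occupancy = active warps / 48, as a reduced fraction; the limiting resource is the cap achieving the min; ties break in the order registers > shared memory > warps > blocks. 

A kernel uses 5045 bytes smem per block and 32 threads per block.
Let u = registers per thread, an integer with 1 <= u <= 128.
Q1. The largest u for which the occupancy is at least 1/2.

Answer: u = 85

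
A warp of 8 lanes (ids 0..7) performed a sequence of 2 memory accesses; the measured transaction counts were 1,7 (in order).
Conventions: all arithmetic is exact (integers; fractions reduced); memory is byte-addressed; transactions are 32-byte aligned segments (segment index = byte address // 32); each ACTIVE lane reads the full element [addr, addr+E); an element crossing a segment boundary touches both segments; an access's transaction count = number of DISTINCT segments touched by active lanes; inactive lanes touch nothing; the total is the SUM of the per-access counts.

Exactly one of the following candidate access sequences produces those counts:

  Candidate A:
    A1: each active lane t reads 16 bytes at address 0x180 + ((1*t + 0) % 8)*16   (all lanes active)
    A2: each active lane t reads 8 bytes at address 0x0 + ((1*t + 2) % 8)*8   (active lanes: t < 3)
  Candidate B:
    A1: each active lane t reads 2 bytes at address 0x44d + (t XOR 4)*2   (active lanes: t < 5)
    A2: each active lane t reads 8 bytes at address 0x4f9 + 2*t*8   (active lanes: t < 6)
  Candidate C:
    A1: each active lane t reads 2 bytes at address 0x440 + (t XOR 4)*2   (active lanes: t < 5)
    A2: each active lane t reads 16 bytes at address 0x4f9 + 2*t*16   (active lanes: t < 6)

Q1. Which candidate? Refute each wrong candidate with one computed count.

A: A1 gives 4 transactions, not 1
B: A2 gives 4 transactions, not 7
C: all counts match (1,7)

Answer: C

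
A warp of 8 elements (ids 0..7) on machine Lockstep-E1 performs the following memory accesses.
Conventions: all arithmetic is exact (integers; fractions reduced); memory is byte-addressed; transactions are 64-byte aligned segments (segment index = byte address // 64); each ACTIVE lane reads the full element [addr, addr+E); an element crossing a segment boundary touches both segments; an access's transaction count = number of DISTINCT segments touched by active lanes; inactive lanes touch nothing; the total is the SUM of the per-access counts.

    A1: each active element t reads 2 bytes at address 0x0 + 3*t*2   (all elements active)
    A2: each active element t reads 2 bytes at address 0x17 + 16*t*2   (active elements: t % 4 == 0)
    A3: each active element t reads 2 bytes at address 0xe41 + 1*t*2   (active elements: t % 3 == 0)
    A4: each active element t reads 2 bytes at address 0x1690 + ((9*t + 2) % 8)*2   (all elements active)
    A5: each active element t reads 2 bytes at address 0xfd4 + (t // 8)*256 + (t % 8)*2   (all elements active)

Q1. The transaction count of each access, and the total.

A1: 1 transaction
A2: 2 transactions
A3: 1 transaction
A4: 1 transaction
A5: 1 transaction

Answer: 1,2,1,1,1; total 6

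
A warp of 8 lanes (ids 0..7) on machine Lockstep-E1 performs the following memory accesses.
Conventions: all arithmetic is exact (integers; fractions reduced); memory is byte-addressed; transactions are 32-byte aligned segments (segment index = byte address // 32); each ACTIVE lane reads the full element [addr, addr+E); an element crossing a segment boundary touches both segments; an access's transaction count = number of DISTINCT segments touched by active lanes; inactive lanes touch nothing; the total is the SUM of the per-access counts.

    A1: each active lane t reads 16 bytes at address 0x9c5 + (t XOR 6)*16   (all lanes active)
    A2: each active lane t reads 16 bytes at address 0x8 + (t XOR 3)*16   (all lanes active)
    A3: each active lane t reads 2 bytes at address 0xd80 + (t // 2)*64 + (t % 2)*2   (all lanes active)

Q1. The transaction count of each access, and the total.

A1: 5 transactions
A2: 5 transactions
A3: 4 transactions

Answer: 5,5,4; total 14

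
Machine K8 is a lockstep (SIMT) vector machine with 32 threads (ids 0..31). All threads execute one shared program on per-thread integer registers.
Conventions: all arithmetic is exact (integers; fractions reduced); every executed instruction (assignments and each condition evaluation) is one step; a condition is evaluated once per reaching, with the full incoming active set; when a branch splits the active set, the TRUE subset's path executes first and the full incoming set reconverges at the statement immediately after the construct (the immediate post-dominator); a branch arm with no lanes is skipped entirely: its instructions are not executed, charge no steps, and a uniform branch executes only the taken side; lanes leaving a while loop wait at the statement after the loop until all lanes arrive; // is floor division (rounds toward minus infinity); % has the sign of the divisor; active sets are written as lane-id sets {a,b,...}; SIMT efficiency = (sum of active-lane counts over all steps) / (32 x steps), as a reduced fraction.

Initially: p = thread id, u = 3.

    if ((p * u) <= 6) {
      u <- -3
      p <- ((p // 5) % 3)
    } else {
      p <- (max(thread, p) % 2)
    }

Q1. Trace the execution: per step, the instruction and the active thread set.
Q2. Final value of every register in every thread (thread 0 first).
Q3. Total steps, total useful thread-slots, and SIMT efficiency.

step 0: eval ((p * u) <= 6)          {0,1,2,3,4,5,6,7,8,9,10,11,12,13,14,15,16,17,18,19,20,21,22,23,24,25,26,27,28,29,30,31}
step 1: u <- -3                      {0,1,2}
step 2: p <- ((p // 5) % 3)          {0,1,2}
step 3: p <- (max(thread, p) % 2)    {3,4,5,6,7,8,9,10,11,12,13,14,15,16,17,18,19,20,21,22,23,24,25,26,27,28,29,30,31}

Answer: 4 steps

p: 0,0,0,1,0,1,0,1,0,1,0,1,0,1,0,1,0,1,0,1,0,1,0,1,0,1,0,1,0,1,0,1
u: -3,-3,-3,3,3,3,3,3,3,3,3,3,3,3,3,3,3,3,3,3,3,3,3,3,3,3,3,3,3,3,3,3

steps = 4; useful = 67; efficiency = 67/128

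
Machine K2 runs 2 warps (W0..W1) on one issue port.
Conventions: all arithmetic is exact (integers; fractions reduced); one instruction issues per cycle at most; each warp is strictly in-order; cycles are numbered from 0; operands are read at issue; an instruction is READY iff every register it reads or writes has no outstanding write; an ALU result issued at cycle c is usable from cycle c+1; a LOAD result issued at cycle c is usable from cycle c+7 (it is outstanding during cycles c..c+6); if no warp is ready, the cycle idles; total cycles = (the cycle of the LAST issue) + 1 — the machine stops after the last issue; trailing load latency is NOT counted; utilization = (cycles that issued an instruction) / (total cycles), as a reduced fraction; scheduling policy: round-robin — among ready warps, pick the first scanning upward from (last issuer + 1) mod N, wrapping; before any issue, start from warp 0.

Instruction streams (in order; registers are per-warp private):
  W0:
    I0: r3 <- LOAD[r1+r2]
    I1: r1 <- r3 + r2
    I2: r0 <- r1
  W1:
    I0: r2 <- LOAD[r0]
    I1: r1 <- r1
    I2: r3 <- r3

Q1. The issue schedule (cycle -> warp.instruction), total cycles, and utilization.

cycle 0: W0.I0
cycle 1: W1.I0
cycle 2: W1.I1
cycle 3: W1.I2
cycle 4: idle
cycle 5: idle
cycle 6: idle
cycle 7: W0.I1
cycle 8: W0.I2

Answer: 9 cycles, utilization 2/3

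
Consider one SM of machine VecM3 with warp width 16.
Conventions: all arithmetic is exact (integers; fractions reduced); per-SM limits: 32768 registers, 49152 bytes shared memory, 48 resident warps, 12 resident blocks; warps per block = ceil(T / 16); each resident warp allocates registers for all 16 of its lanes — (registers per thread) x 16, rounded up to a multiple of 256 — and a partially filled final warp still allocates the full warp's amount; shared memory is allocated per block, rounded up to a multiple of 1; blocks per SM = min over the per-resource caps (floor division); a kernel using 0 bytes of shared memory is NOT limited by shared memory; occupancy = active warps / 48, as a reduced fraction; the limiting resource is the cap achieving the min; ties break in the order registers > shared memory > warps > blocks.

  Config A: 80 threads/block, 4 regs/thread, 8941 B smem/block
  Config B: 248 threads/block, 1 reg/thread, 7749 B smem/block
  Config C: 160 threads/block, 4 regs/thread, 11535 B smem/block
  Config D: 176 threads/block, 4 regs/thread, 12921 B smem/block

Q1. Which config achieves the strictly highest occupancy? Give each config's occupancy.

occupancies: A 25/48, B 1, C 5/6, D 11/16

Answer: B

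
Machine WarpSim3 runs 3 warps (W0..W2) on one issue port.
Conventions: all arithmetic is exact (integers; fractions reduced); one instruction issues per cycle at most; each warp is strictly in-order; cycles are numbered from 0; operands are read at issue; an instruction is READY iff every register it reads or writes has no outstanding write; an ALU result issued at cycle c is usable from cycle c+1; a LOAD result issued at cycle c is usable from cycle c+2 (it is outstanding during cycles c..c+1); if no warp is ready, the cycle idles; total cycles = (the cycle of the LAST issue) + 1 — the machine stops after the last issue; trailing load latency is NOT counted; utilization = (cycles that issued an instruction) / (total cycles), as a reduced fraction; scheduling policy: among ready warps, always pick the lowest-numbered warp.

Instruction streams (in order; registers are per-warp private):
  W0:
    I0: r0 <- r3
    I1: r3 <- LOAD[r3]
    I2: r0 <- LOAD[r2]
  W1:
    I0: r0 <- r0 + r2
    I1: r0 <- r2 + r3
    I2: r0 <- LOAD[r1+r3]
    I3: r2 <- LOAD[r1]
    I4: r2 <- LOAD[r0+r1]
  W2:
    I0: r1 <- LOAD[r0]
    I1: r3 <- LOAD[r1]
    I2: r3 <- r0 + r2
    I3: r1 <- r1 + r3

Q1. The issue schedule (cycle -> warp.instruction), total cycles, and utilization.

cycle 0: W0.I0
cycle 1: W0.I1
cycle 2: W0.I2
cycle 3: W1.I0
cycle 4: W1.I1
cycle 5: W1.I2
cycle 6: W1.I3
cycle 7: W2.I0
cycle 8: W1.I4
cycle 9: W2.I1
cycle 10: idle
cycle 11: W2.I2
cycle 12: W2.I3

Answer: 13 cycles, utilization 12/13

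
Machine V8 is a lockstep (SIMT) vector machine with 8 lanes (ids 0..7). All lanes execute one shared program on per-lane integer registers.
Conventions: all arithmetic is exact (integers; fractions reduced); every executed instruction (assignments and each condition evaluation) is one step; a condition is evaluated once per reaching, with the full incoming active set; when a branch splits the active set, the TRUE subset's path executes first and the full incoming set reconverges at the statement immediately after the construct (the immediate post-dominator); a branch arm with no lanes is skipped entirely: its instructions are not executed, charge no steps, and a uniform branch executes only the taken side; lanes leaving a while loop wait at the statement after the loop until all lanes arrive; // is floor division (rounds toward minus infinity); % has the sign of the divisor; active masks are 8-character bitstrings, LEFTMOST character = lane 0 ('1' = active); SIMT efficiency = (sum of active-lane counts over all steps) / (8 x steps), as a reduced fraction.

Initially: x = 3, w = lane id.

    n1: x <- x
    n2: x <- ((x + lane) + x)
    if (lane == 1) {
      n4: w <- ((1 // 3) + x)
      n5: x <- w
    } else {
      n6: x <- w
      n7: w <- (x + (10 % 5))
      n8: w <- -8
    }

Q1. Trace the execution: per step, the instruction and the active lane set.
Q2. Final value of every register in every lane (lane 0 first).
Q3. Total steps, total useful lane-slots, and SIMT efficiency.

step 0: x <- x                       11111111
step 1: x <- ((x + lane) + x)        11111111
step 2: eval (lane == 1)             11111111
step 3: w <- ((1 // 3) + x)          01000000
step 4: x <- w                       01000000
step 5: x <- w                       10111111
step 6: w <- (x + (10 % 5))          10111111
step 7: w <- -8                      10111111

Answer: 8 steps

x: 0,7,2,3,4,5,6,7
w: -8,7,-8,-8,-8,-8,-8,-8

steps = 8; useful = 47; efficiency = 47/64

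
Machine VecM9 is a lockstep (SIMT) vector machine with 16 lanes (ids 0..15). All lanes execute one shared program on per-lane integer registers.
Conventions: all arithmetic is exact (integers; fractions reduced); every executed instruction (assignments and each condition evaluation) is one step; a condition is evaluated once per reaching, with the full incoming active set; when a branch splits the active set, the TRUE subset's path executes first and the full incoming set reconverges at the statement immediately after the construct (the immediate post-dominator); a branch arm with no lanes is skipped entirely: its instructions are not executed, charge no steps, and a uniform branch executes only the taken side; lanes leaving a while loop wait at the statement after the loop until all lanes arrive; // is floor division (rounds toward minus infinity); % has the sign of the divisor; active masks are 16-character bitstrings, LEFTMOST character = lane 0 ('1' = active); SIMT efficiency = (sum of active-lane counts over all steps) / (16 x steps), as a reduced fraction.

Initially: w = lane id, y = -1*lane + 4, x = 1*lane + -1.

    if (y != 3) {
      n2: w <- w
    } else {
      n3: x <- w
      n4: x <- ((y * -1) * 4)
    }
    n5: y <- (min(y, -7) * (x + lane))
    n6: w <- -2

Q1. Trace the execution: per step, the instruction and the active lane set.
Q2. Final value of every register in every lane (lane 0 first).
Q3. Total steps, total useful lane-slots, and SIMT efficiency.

step 0: eval (y != 3)                1111111111111111
step 1: w <- w                       1011111111111111
step 2: x <- w                       0100000000000000
step 3: x <- ((y * -1) * 4)          0100000000000000
step 4: y <- (min(y, -7) * (x + lane)) 1111111111111111
step 5: w <- -2                      1111111111111111

Answer: 6 steps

w: -2,-2,-2,-2,-2,-2,-2,-2,-2,-2,-2,-2,-2,-2,-2,-2
y: 7,77,-21,-35,-49,-63,-77,-91,-105,-119,-133,-147,-184,-225,-270,-319
x: -1,-12,1,2,3,4,5,6,7,8,9,10,11,12,13,14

steps = 6; useful = 65; efficiency = 65/96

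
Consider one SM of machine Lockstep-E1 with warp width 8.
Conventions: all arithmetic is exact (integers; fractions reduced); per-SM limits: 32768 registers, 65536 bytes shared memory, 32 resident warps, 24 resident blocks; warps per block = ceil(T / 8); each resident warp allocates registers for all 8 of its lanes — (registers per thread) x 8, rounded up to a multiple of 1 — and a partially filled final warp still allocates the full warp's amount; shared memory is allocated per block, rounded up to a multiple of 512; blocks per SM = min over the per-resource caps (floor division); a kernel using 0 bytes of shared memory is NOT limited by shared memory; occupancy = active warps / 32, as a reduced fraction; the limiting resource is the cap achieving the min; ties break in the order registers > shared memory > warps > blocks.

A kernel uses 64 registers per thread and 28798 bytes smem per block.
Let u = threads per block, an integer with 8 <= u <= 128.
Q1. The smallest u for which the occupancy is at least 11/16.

Answer: u = 81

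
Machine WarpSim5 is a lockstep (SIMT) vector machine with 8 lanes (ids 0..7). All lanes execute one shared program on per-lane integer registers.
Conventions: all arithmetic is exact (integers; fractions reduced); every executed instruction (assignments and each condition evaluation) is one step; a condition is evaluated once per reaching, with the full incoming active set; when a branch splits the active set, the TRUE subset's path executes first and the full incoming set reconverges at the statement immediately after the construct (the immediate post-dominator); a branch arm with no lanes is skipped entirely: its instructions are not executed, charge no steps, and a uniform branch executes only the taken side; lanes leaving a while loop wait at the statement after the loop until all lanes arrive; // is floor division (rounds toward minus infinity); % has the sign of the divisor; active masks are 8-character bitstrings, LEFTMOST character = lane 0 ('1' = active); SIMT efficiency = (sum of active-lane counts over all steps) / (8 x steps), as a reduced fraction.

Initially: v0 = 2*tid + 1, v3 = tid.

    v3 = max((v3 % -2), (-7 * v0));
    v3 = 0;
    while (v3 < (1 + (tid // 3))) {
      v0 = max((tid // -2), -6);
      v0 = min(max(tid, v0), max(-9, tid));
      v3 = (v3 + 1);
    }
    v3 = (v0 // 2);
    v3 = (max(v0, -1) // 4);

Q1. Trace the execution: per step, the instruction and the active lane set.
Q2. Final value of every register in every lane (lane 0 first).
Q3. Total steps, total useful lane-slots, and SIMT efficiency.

step 0: v3 <- max((v3 % -2), (-7 * v0)) 11111111
step 1: v3 <- 0                      11111111
step 2: eval (v3 < (1 + (tid // 3))) 11111111
step 3: v0 <- max((tid // -2), -6)   11111111
step 4: v0 <- min(max(tid, v0), max(-9, tid)) 11111111
step 5: v3 <- (v3 + 1)               11111111
step 6: eval (v3 < (1 + (tid // 3))) 11111111
step 7: v0 <- max((tid // -2), -6)   00011111
step 8: v0 <- min(max(tid, v0), max(-9, tid)) 00011111
step 9: v3 <- (v3 + 1)               00011111
step 10: eval (v3 < (1 + (tid // 3))) 00011111
step 11: v0 <- max((tid // -2), -6)   00000011
step 12: v0 <- min(max(tid, v0), max(-9, tid)) 00000011
step 13: v3 <- (v3 + 1)               00000011
step 14: eval (v3 < (1 + (tid // 3))) 00000011
step 15: v3 <- (v0 // 2)              11111111
step 16: v3 <- (max(v0, -1) // 4)     11111111

Answer: 17 steps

v0: 0,1,2,3,4,5,6,7
v3: 0,0,0,0,1,1,1,1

steps = 17; useful = 100; efficiency = 100/136 = 25/34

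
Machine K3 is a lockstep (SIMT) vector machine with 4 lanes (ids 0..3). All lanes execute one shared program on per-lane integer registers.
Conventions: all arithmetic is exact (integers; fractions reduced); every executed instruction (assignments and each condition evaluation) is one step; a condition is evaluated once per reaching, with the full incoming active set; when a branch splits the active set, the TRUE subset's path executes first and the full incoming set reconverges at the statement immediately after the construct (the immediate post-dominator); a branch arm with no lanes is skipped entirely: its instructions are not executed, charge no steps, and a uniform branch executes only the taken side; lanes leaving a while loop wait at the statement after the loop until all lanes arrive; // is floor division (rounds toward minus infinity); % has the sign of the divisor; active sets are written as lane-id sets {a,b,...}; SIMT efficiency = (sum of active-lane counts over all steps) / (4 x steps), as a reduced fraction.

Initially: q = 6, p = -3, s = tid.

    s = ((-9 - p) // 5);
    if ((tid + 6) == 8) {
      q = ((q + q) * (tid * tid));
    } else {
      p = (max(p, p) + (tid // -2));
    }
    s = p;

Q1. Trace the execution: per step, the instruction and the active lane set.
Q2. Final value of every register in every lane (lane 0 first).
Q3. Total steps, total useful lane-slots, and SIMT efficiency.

step 0: s <- ((-9 - p) // 5)         {0,1,2,3}
step 1: eval ((tid + 6) == 8)        {0,1,2,3}
step 2: q <- ((q + q) * (tid * tid)) {2}
step 3: p <- (max(p, p) + (tid // -2)) {0,1,3}
step 4: s <- p                       {0,1,2,3}

Answer: 5 steps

q: 6,6,48,6
p: -3,-4,-3,-5
s: -3,-4,-3,-5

steps = 5; useful = 16; efficiency = 16/20 = 4/5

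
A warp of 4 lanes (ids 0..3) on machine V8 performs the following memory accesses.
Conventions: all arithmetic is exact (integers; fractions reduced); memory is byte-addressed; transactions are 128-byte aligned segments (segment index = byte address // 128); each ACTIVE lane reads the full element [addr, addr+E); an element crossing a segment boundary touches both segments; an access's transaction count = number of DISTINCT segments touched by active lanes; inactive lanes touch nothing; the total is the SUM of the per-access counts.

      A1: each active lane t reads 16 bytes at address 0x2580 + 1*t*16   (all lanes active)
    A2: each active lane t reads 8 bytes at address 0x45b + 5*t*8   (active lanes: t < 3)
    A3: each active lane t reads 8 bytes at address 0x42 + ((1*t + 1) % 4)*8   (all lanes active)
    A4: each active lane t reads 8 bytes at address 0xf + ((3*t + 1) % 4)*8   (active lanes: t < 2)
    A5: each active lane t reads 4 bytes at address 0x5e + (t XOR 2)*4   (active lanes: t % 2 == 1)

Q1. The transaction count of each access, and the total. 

A1: 1 transaction
A2: 2 transactions
A3: 1 transaction
A4: 1 transaction
A5: 1 transaction

Answer: 1,2,1,1,1; total 6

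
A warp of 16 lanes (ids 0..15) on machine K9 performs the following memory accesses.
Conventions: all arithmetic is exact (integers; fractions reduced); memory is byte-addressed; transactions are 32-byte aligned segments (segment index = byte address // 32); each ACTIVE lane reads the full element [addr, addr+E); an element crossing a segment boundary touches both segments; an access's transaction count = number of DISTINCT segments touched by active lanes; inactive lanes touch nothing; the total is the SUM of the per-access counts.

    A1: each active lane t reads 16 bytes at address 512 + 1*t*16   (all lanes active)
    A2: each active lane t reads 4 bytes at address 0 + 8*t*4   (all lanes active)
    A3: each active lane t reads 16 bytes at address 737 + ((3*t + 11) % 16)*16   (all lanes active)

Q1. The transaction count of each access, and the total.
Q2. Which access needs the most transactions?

A1: 8 transactions
A2: 16 transactions
A3: 9 transactions

Answer: 8,16,9; total 33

Answer: A2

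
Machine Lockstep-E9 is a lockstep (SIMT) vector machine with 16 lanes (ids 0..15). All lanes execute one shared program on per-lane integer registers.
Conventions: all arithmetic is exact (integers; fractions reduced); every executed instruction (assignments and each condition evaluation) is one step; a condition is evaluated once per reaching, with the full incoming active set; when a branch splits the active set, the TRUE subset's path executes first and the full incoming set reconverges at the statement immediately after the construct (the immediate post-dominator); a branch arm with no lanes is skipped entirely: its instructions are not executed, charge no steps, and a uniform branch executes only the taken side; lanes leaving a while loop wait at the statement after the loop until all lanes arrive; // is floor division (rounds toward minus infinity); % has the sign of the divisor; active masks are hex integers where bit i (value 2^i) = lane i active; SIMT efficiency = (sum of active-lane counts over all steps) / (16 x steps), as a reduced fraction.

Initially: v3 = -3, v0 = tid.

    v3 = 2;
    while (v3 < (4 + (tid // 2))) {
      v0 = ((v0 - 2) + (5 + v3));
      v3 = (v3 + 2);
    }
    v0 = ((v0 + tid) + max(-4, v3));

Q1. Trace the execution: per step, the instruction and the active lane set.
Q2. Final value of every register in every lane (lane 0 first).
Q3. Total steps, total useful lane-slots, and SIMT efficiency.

step 0: v3 <- 2                      0xffff
step 1: eval (v3 < (4 + (tid // 2))) 0xffff
step 2: v0 <- ((v0 - 2) + (5 + v3))  0xffff
step 3: v3 <- (v3 + 2)               0xffff
step 4: eval (v3 < (4 + (tid // 2))) 0xffff
step 5: v0 <- ((v0 - 2) + (5 + v3))  0xfffc
step 6: v3 <- (v3 + 2)               0xfffc
step 7: eval (v3 < (4 + (tid // 2))) 0xfffc
step 8: v0 <- ((v0 - 2) + (5 + v3))  0xffc0
step 9: v3 <- (v3 + 2)               0xffc0
step 10: eval (v3 < (4 + (tid // 2))) 0xffc0
step 11: v0 <- ((v0 - 2) + (5 + v3))  0xfc00
step 12: v3 <- (v3 + 2)               0xfc00
step 13: eval (v3 < (4 + (tid // 2))) 0xfc00
step 14: v0 <- ((v0 - 2) + (5 + v3))  0xc000
step 15: v3 <- (v3 + 2)               0xc000
step 16: eval (v3 < (4 + (tid // 2))) 0xc000
step 17: v0 <- ((v0 + tid) + max(-4, v3)) 0xffff

Answer: 18 steps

v3: 4,4,6,6,6,6,8,8,8,8,10,10,10,10,12,12
v0: 9,11,22,24,26,28,41,43,45,47,62,64,66,68,85,87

steps = 18; useful = 192; efficiency = 192/288 = 2/3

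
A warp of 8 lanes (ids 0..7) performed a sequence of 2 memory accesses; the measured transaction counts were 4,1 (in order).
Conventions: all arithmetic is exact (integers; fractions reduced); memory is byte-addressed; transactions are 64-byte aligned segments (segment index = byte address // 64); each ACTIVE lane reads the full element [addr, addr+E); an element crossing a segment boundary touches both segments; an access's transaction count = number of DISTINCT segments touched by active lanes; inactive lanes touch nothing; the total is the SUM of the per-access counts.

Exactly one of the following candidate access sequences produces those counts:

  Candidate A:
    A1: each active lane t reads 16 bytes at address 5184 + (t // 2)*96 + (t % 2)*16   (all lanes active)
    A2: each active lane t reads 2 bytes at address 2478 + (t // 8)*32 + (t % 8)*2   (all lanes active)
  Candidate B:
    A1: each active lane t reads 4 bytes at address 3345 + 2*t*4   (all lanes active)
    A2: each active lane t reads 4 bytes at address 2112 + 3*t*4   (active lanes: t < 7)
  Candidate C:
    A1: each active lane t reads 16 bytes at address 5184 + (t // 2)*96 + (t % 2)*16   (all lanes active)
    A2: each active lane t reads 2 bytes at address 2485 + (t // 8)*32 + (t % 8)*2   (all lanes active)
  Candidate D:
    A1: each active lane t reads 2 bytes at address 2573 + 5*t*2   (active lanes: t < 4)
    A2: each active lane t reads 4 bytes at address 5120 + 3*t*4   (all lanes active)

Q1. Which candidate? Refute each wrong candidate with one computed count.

B: A1 gives 2 transactions, not 4
C: A2 gives 2 transactions, not 1
D: A1 gives 1 transaction, not 4
A: all counts match (4,1)

Answer: A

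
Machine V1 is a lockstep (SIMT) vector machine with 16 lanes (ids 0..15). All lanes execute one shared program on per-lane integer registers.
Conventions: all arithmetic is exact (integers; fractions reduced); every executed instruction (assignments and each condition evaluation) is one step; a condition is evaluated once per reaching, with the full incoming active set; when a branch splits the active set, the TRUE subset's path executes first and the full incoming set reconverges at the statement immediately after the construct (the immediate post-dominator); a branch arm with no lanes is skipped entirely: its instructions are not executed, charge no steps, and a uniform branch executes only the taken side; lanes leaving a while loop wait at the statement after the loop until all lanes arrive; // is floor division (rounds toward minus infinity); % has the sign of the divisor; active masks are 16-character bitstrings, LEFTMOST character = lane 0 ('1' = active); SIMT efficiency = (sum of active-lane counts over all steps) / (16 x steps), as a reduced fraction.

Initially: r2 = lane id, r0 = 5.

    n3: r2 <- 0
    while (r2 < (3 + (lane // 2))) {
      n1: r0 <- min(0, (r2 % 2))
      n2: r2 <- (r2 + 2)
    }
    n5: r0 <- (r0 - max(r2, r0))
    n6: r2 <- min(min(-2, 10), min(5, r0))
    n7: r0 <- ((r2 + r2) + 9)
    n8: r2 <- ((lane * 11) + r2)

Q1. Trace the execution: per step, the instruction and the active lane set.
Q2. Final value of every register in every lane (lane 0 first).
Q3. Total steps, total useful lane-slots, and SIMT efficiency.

step 0: r2 <- 0                      1111111111111111
step 1: eval (r2 < (3 + (lane // 2))) 1111111111111111
step 2: r0 <- min(0, (r2 % 2))       1111111111111111
step 3: r2 <- (r2 + 2)               1111111111111111
step 4: eval (r2 < (3 + (lane // 2))) 1111111111111111
step 5: r0 <- min(0, (r2 % 2))       1111111111111111
step 6: r2 <- (r2 + 2)               1111111111111111
step 7: eval (r2 < (3 + (lane // 2))) 1111111111111111
step 8: r0 <- min(0, (r2 % 2))       0000111111111111
step 9: r2 <- (r2 + 2)               0000111111111111
step 10: eval (r2 < (3 + (lane // 2))) 0000111111111111
step 11: r0 <- min(0, (r2 % 2))       0000000011111111
step 12: r2 <- (r2 + 2)               0000000011111111
step 13: eval (r2 < (3 + (lane // 2))) 0000000011111111
step 14: r0 <- min(0, (r2 % 2))       0000000000001111
step 15: r2 <- (r2 + 2)               0000000000001111
step 16: eval (r2 < (3 + (lane // 2))) 0000000000001111
step 17: r0 <- (r0 - max(r2, r0))     1111111111111111
step 18: r2 <- min(min(-2, 10), min(5, r0)) 1111111111111111
step 19: r0 <- ((r2 + r2) + 9)        1111111111111111
step 20: r2 <- ((lane * 11) + r2)     1111111111111111

Answer: 21 steps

r2: -4,7,18,29,38,49,60,71,80,91,102,113,122,133,144,155
r0: 1,1,1,1,-3,-3,-3,-3,-7,-7,-7,-7,-11,-11,-11,-11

steps = 21; useful = 264; efficiency = 264/336 = 11/14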